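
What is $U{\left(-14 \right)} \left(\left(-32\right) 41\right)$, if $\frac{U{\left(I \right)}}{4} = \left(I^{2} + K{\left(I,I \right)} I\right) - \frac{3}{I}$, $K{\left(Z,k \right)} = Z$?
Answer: $- \frac{14408384}{7} \approx -2.0583 \cdot 10^{6}$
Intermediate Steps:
$U{\left(I \right)} = - \frac{12}{I} + 8 I^{2}$ ($U{\left(I \right)} = 4 \left(\left(I^{2} + I I\right) - \frac{3}{I}\right) = 4 \left(\left(I^{2} + I^{2}\right) - \frac{3}{I}\right) = 4 \left(2 I^{2} - \frac{3}{I}\right) = 4 \left(- \frac{3}{I} + 2 I^{2}\right) = - \frac{12}{I} + 8 I^{2}$)
$U{\left(-14 \right)} \left(\left(-32\right) 41\right) = \frac{4 \left(-3 + 2 \left(-14\right)^{3}\right)}{-14} \left(\left(-32\right) 41\right) = 4 \left(- \frac{1}{14}\right) \left(-3 + 2 \left(-2744\right)\right) \left(-1312\right) = 4 \left(- \frac{1}{14}\right) \left(-3 - 5488\right) \left(-1312\right) = 4 \left(- \frac{1}{14}\right) \left(-5491\right) \left(-1312\right) = \frac{10982}{7} \left(-1312\right) = - \frac{14408384}{7}$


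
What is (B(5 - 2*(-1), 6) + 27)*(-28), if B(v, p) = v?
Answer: -952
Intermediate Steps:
(B(5 - 2*(-1), 6) + 27)*(-28) = ((5 - 2*(-1)) + 27)*(-28) = ((5 + 2) + 27)*(-28) = (7 + 27)*(-28) = 34*(-28) = -952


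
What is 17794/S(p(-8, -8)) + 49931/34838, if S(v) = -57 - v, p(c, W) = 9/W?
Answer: -4936939819/15572586 ≈ -317.03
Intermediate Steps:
17794/S(p(-8, -8)) + 49931/34838 = 17794/(-57 - 9/(-8)) + 49931/34838 = 17794/(-57 - 9*(-1)/8) + 49931*(1/34838) = 17794/(-57 - 1*(-9/8)) + 49931/34838 = 17794/(-57 + 9/8) + 49931/34838 = 17794/(-447/8) + 49931/34838 = 17794*(-8/447) + 49931/34838 = -142352/447 + 49931/34838 = -4936939819/15572586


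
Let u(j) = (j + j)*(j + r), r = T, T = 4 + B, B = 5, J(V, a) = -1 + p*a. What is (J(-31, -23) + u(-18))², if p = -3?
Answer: 153664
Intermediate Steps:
J(V, a) = -1 - 3*a
T = 9 (T = 4 + 5 = 9)
r = 9
u(j) = 2*j*(9 + j) (u(j) = (j + j)*(j + 9) = (2*j)*(9 + j) = 2*j*(9 + j))
(J(-31, -23) + u(-18))² = ((-1 - 3*(-23)) + 2*(-18)*(9 - 18))² = ((-1 + 69) + 2*(-18)*(-9))² = (68 + 324)² = 392² = 153664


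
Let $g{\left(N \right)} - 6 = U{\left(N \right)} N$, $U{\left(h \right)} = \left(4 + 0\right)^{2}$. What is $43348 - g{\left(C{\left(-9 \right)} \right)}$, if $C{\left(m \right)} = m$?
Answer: $43486$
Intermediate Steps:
$U{\left(h \right)} = 16$ ($U{\left(h \right)} = 4^{2} = 16$)
$g{\left(N \right)} = 6 + 16 N$
$43348 - g{\left(C{\left(-9 \right)} \right)} = 43348 - \left(6 + 16 \left(-9\right)\right) = 43348 - \left(6 - 144\right) = 43348 - -138 = 43348 + 138 = 43486$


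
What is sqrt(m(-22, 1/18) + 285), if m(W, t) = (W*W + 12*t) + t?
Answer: sqrt(27710)/6 ≈ 27.744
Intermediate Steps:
m(W, t) = W**2 + 13*t (m(W, t) = (W**2 + 12*t) + t = W**2 + 13*t)
sqrt(m(-22, 1/18) + 285) = sqrt(((-22)**2 + 13/18) + 285) = sqrt((484 + 13*(1/18)) + 285) = sqrt((484 + 13/18) + 285) = sqrt(8725/18 + 285) = sqrt(13855/18) = sqrt(27710)/6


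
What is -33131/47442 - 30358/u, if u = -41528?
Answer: 16095017/492542844 ≈ 0.032677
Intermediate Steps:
-33131/47442 - 30358/u = -33131/47442 - 30358/(-41528) = -33131*1/47442 - 30358*(-1/41528) = -33131/47442 + 15179/20764 = 16095017/492542844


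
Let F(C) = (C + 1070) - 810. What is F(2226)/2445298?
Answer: 1243/1222649 ≈ 0.0010166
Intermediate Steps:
F(C) = 260 + C (F(C) = (1070 + C) - 810 = 260 + C)
F(2226)/2445298 = (260 + 2226)/2445298 = 2486*(1/2445298) = 1243/1222649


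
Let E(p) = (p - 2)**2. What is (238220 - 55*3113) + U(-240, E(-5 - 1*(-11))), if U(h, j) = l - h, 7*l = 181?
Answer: 470896/7 ≈ 67271.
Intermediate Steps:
l = 181/7 (l = (1/7)*181 = 181/7 ≈ 25.857)
E(p) = (-2 + p)**2
U(h, j) = 181/7 - h
(238220 - 55*3113) + U(-240, E(-5 - 1*(-11))) = (238220 - 55*3113) + (181/7 - 1*(-240)) = (238220 - 171215) + (181/7 + 240) = 67005 + 1861/7 = 470896/7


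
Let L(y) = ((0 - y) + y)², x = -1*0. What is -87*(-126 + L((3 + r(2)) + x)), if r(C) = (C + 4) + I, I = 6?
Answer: 10962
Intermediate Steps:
r(C) = 10 + C (r(C) = (C + 4) + 6 = (4 + C) + 6 = 10 + C)
x = 0
L(y) = 0 (L(y) = (-y + y)² = 0² = 0)
-87*(-126 + L((3 + r(2)) + x)) = -87*(-126 + 0) = -87*(-126) = 10962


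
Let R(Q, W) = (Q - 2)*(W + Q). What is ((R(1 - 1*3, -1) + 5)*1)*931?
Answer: 15827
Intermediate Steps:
R(Q, W) = (-2 + Q)*(Q + W)
((R(1 - 1*3, -1) + 5)*1)*931 = ((((1 - 1*3)² - 2*(1 - 1*3) - 2*(-1) + (1 - 1*3)*(-1)) + 5)*1)*931 = ((((1 - 3)² - 2*(1 - 3) + 2 + (1 - 3)*(-1)) + 5)*1)*931 = ((((-2)² - 2*(-2) + 2 - 2*(-1)) + 5)*1)*931 = (((4 + 4 + 2 + 2) + 5)*1)*931 = ((12 + 5)*1)*931 = (17*1)*931 = 17*931 = 15827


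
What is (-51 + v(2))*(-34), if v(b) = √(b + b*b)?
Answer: 1734 - 34*√6 ≈ 1650.7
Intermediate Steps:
v(b) = √(b + b²)
(-51 + v(2))*(-34) = (-51 + √(2*(1 + 2)))*(-34) = (-51 + √(2*3))*(-34) = (-51 + √6)*(-34) = 1734 - 34*√6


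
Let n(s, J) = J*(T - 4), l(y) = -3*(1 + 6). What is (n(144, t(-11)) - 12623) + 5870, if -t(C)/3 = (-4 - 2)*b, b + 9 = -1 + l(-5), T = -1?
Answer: -3963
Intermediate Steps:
l(y) = -21 (l(y) = -3*7 = -21)
b = -31 (b = -9 + (-1 - 21) = -9 - 22 = -31)
t(C) = -558 (t(C) = -3*(-4 - 2)*(-31) = -(-18)*(-31) = -3*186 = -558)
n(s, J) = -5*J (n(s, J) = J*(-1 - 4) = J*(-5) = -5*J)
(n(144, t(-11)) - 12623) + 5870 = (-5*(-558) - 12623) + 5870 = (2790 - 12623) + 5870 = -9833 + 5870 = -3963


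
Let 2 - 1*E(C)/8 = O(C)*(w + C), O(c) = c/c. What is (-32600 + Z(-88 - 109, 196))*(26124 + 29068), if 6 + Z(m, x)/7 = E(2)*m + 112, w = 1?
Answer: -1149428592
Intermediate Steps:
O(c) = 1
E(C) = 8 - 8*C (E(C) = 16 - 8*(1 + C) = 16 + (-8 - 8*C) = 8 - 8*C)
Z(m, x) = 742 - 56*m (Z(m, x) = -42 + 7*((8 - 8*2)*m + 112) = -42 + 7*((8 - 16)*m + 112) = -42 + 7*(-8*m + 112) = -42 + 7*(112 - 8*m) = -42 + (784 - 56*m) = 742 - 56*m)
(-32600 + Z(-88 - 109, 196))*(26124 + 29068) = (-32600 + (742 - 56*(-88 - 109)))*(26124 + 29068) = (-32600 + (742 - 56*(-197)))*55192 = (-32600 + (742 + 11032))*55192 = (-32600 + 11774)*55192 = -20826*55192 = -1149428592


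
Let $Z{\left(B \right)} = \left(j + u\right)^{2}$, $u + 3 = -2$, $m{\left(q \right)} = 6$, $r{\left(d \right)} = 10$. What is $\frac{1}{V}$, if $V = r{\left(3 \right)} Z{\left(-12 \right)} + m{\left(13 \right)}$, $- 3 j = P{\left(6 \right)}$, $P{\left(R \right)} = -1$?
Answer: $\frac{9}{2014} \approx 0.0044687$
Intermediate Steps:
$j = \frac{1}{3}$ ($j = \left(- \frac{1}{3}\right) \left(-1\right) = \frac{1}{3} \approx 0.33333$)
$u = -5$ ($u = -3 - 2 = -5$)
$Z{\left(B \right)} = \frac{196}{9}$ ($Z{\left(B \right)} = \left(\frac{1}{3} - 5\right)^{2} = \left(- \frac{14}{3}\right)^{2} = \frac{196}{9}$)
$V = \frac{2014}{9}$ ($V = 10 \cdot \frac{196}{9} + 6 = \frac{1960}{9} + 6 = \frac{2014}{9} \approx 223.78$)
$\frac{1}{V} = \frac{1}{\frac{2014}{9}} = \frac{9}{2014}$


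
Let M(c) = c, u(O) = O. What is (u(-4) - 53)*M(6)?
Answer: -342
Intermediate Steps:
(u(-4) - 53)*M(6) = (-4 - 53)*6 = -57*6 = -342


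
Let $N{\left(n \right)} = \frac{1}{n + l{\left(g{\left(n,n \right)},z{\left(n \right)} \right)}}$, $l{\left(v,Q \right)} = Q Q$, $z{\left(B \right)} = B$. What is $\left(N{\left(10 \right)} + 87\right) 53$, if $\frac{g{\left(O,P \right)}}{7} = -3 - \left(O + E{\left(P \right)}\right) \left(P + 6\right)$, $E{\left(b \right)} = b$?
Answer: $\frac{507263}{110} \approx 4611.5$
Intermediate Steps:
$g{\left(O,P \right)} = -21 - 7 \left(6 + P\right) \left(O + P\right)$ ($g{\left(O,P \right)} = 7 \left(-3 - \left(O + P\right) \left(P + 6\right)\right) = 7 \left(-3 - \left(O + P\right) \left(6 + P\right)\right) = 7 \left(-3 - \left(6 + P\right) \left(O + P\right)\right) = -21 - 7 \left(6 + P\right) \left(O + P\right)$)
$l{\left(v,Q \right)} = Q^{2}$
$N{\left(n \right)} = \frac{1}{n + n^{2}}$
$\left(N{\left(10 \right)} + 87\right) 53 = \left(\frac{1}{10 \left(1 + 10\right)} + 87\right) 53 = \left(\frac{1}{10 \cdot 11} + 87\right) 53 = \left(\frac{1}{10} \cdot \frac{1}{11} + 87\right) 53 = \left(\frac{1}{110} + 87\right) 53 = \frac{9571}{110} \cdot 53 = \frac{507263}{110}$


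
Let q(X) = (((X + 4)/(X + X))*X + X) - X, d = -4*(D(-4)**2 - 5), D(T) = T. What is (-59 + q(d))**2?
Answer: 6241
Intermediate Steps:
d = -44 (d = -4*((-4)**2 - 5) = -4*(16 - 5) = -4*11 = -44)
q(X) = 2 + X/2 (q(X) = (((4 + X)/((2*X)))*X + X) - X = (((4 + X)*(1/(2*X)))*X + X) - X = (((4 + X)/(2*X))*X + X) - X = ((2 + X/2) + X) - X = (2 + 3*X/2) - X = 2 + X/2)
(-59 + q(d))**2 = (-59 + (2 + (1/2)*(-44)))**2 = (-59 + (2 - 22))**2 = (-59 - 20)**2 = (-79)**2 = 6241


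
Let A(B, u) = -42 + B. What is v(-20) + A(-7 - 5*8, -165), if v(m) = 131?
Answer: 42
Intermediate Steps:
v(-20) + A(-7 - 5*8, -165) = 131 + (-42 + (-7 - 5*8)) = 131 + (-42 + (-7 - 40)) = 131 + (-42 - 47) = 131 - 89 = 42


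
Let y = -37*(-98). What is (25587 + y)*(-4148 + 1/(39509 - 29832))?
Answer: -1172615516535/9677 ≈ -1.2118e+8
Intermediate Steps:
y = 3626
(25587 + y)*(-4148 + 1/(39509 - 29832)) = (25587 + 3626)*(-4148 + 1/(39509 - 29832)) = 29213*(-4148 + 1/9677) = 29213*(-40140195/9677) = -1172615516535/9677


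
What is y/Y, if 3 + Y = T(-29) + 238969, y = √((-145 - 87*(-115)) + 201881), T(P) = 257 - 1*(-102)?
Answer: √211741/239325 ≈ 0.0019227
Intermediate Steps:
T(P) = 359 (T(P) = 257 + 102 = 359)
y = √211741 (y = √((-145 + 10005) + 201881) = √(9860 + 201881) = √211741 ≈ 460.15)
Y = 239325 (Y = -3 + (359 + 238969) = -3 + 239328 = 239325)
y/Y = √211741/239325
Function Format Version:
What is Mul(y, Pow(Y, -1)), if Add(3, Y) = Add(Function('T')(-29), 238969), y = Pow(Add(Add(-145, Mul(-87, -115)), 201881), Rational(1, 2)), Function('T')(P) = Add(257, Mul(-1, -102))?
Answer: Mul(Rational(1, 239325), Pow(211741, Rational(1, 2))) ≈ 0.0019227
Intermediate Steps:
Function('T')(P) = 359 (Function('T')(P) = Add(257, 102) = 359)
y = Pow(211741, Rational(1, 2)) (y = Pow(Add(Add(-145, 10005), 201881), Rational(1, 2)) = Pow(Add(9860, 201881), Rational(1, 2)) = Pow(211741, Rational(1, 2)) ≈ 460.15)
Y = 239325 (Y = Add(-3, Add(359, 238969)) = Add(-3, 239328) = 239325)
Mul(y, Pow(Y, -1)) = Mul(Pow(211741, Rational(1, 2)), Pow(239325, -1)) = Mul(Pow(211741, Rational(1, 2)), Rational(1, 239325)) = Mul(Rational(1, 239325), Pow(211741, Rational(1, 2)))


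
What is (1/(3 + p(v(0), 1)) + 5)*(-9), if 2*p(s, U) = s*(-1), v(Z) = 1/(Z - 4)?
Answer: -1197/25 ≈ -47.880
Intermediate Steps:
v(Z) = 1/(-4 + Z)
p(s, U) = -s/2 (p(s, U) = (s*(-1))/2 = (-s)/2 = -s/2)
(1/(3 + p(v(0), 1)) + 5)*(-9) = (1/(3 - 1/(2*(-4 + 0))) + 5)*(-9) = (1/(3 - ½/(-4)) + 5)*(-9) = (1/(3 - ½*(-¼)) + 5)*(-9) = (1/(3 + ⅛) + 5)*(-9) = (1/(25/8) + 5)*(-9) = (8/25 + 5)*(-9) = (133/25)*(-9) = -1197/25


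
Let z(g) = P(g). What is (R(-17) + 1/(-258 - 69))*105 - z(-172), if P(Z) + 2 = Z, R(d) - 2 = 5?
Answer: 99046/109 ≈ 908.68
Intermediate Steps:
R(d) = 7 (R(d) = 2 + 5 = 7)
P(Z) = -2 + Z
z(g) = -2 + g
(R(-17) + 1/(-258 - 69))*105 - z(-172) = (7 + 1/(-258 - 69))*105 - (-2 - 172) = (7 + 1/(-327))*105 - 1*(-174) = (7 - 1/327)*105 + 174 = (2288/327)*105 + 174 = 80080/109 + 174 = 99046/109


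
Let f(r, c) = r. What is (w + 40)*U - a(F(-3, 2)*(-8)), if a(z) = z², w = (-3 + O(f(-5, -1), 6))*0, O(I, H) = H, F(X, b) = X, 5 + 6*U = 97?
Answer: 112/3 ≈ 37.333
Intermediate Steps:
U = 46/3 (U = -⅚ + (⅙)*97 = -⅚ + 97/6 = 46/3 ≈ 15.333)
w = 0 (w = (-3 + 6)*0 = 3*0 = 0)
(w + 40)*U - a(F(-3, 2)*(-8)) = (0 + 40)*(46/3) - (-3*(-8))² = 40*(46/3) - 1*24² = 1840/3 - 1*576 = 1840/3 - 576 = 112/3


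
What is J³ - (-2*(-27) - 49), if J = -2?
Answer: -13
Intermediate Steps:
J³ - (-2*(-27) - 49) = (-2)³ - (-2*(-27) - 49) = -8 - (54 - 49) = -8 - 1*5 = -8 - 5 = -13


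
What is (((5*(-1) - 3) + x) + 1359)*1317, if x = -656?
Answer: 915315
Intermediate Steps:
(((5*(-1) - 3) + x) + 1359)*1317 = (((5*(-1) - 3) - 656) + 1359)*1317 = (((-5 - 3) - 656) + 1359)*1317 = ((-8 - 656) + 1359)*1317 = (-664 + 1359)*1317 = 695*1317 = 915315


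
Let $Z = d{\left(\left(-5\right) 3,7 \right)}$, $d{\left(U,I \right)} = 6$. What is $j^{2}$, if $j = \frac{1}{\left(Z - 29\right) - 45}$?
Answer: $\frac{1}{4624} \approx 0.00021626$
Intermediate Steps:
$Z = 6$
$j = - \frac{1}{68}$ ($j = \frac{1}{\left(6 - 29\right) - 45} = \frac{1}{-23 - 45} = \frac{1}{-68} = - \frac{1}{68} \approx -0.014706$)
$j^{2} = \left(- \frac{1}{68}\right)^{2} = \frac{1}{4624}$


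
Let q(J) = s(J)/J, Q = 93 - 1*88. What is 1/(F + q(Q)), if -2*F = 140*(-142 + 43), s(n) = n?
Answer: 1/6931 ≈ 0.00014428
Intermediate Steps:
Q = 5 (Q = 93 - 88 = 5)
q(J) = 1 (q(J) = J/J = 1)
F = 6930 (F = -70*(-142 + 43) = -70*(-99) = -½*(-13860) = 6930)
1/(F + q(Q)) = 1/(6930 + 1) = 1/6931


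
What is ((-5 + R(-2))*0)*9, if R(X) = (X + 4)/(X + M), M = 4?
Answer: 0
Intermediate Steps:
R(X) = 1 (R(X) = (X + 4)/(X + 4) = (4 + X)/(4 + X) = 1)
((-5 + R(-2))*0)*9 = ((-5 + 1)*0)*9 = -4*0*9 = 0*9 = 0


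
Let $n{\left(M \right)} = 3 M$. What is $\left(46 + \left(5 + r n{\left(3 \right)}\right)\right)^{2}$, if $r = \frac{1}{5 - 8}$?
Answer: $2304$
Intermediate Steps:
$r = - \frac{1}{3}$ ($r = \frac{1}{5 - 8} = \frac{1}{-3} = - \frac{1}{3} \approx -0.33333$)
$\left(46 + \left(5 + r n{\left(3 \right)}\right)\right)^{2} = \left(46 + \left(5 - \frac{3 \cdot 3}{3}\right)\right)^{2} = \left(46 + \left(5 - 3\right)\right)^{2} = \left(46 + 2\right)^{2} = 48^{2} = 2304$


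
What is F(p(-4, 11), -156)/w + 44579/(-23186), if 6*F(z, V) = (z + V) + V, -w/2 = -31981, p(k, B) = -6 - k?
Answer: -2139431549/1112267199 ≈ -1.9235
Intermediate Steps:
w = 63962 (w = -2*(-31981) = 63962)
F(z, V) = V/3 + z/6 (F(z, V) = ((z + V) + V)/6 = ((V + z) + V)/6 = (z + 2*V)/6 = V/3 + z/6)
F(p(-4, 11), -156)/w + 44579/(-23186) = ((1/3)*(-156) + (-6 - 1*(-4))/6)/63962 + 44579/(-23186) = (-52 + (-6 + 4)/6)*(1/63962) + 44579*(-1/23186) = (-52 + (1/6)*(-2))*(1/63962) - 44579/23186 = (-52 - 1/3)*(1/63962) - 44579/23186 = -157/3*1/63962 - 44579/23186 = -157/191886 - 44579/23186 = -2139431549/1112267199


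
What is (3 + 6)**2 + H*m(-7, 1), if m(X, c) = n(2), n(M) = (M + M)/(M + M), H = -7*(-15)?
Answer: 186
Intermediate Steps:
H = 105
n(M) = 1 (n(M) = (2*M)/((2*M)) = (2*M)*(1/(2*M)) = 1)
m(X, c) = 1
(3 + 6)**2 + H*m(-7, 1) = (3 + 6)**2 + 105*1 = 9**2 + 105 = 81 + 105 = 186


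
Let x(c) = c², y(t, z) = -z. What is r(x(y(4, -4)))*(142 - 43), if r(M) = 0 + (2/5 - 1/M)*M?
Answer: 2673/5 ≈ 534.60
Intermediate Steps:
r(M) = M*(⅖ - 1/M) (r(M) = 0 + (2*(⅕) - 1/M)*M = 0 + (⅖ - 1/M)*M = 0 + M*(⅖ - 1/M) = M*(⅖ - 1/M))
r(x(y(4, -4)))*(142 - 43) = (-1 + 2*(-1*(-4))²/5)*(142 - 43) = (-1 + (⅖)*4²)*99 = (-1 + (⅖)*16)*99 = (-1 + 32/5)*99 = (27/5)*99 = 2673/5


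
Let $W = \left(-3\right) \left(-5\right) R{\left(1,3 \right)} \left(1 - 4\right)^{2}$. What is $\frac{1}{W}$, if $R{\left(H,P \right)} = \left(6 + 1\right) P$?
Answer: $\frac{1}{2835} \approx 0.00035273$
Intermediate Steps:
$R{\left(H,P \right)} = 7 P$
$W = 2835$ ($W = \left(-3\right) \left(-5\right) 7 \cdot 3 \left(1 - 4\right)^{2} = 15 \cdot 21 \left(-3\right)^{2} = 315 \cdot 9 = 2835$)
$\frac{1}{W} = \frac{1}{2835}$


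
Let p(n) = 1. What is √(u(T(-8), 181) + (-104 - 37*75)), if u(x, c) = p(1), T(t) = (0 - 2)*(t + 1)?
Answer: I*√2878 ≈ 53.647*I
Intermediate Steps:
T(t) = -2 - 2*t (T(t) = -2*(1 + t) = -2 - 2*t)
u(x, c) = 1
√(u(T(-8), 181) + (-104 - 37*75)) = √(1 + (-104 - 37*75)) = √(1 + (-104 - 2775)) = √(1 - 2879) = √(-2878) = I*√2878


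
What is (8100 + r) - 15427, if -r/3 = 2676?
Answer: -15355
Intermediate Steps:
r = -8028 (r = -3*2676 = -8028)
(8100 + r) - 15427 = (8100 - 8028) - 15427 = 72 - 15427 = -15355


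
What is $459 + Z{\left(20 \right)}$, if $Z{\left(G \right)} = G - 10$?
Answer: $469$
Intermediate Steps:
$Z{\left(G \right)} = -10 + G$
$459 + Z{\left(20 \right)} = 459 + \left(-10 + 20\right) = 459 + 10 = 469$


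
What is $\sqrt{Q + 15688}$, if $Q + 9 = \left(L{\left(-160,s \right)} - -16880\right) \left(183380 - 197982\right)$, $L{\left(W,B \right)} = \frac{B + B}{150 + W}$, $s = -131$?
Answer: $\frac{i \sqrt{6171216335}}{5} \approx 15711.0 i$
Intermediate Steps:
$L{\left(W,B \right)} = \frac{2 B}{150 + W}$
$Q = - \frac{1234321707}{5}$ ($Q = -9 + \left(2 \left(-131\right) \frac{1}{150 - 160} - -16880\right) \left(183380 - 197982\right) = -9 + \left(2 \left(-131\right) \frac{1}{-10} + \left(17088 - 208\right)\right) \left(-14602\right) = -9 + \left(2 \left(-131\right) \left(- \frac{1}{10}\right) + 16880\right) \left(-14602\right) = -9 + \left(\frac{131}{5} + 16880\right) \left(-14602\right) = -9 + \frac{84531}{5} \left(-14602\right) = -9 - \frac{1234321662}{5} = - \frac{1234321707}{5} \approx -2.4686 \cdot 10^{8}$)
$\sqrt{Q + 15688} = \sqrt{- \frac{1234321707}{5} + 15688} = \sqrt{- \frac{1234243267}{5}} = \frac{i \sqrt{6171216335}}{5}$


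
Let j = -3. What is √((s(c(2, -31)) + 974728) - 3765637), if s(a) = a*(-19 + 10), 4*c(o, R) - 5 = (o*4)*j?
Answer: 3*I*√1240385/2 ≈ 1670.6*I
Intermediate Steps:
c(o, R) = 5/4 - 3*o (c(o, R) = 5/4 + ((o*4)*(-3))/4 = 5/4 + ((4*o)*(-3))/4 = 5/4 + (-12*o)/4 = 5/4 - 3*o)
s(a) = -9*a (s(a) = a*(-9) = -9*a)
√((s(c(2, -31)) + 974728) - 3765637) = √((-9*(5/4 - 3*2) + 974728) - 3765637) = √((-9*(5/4 - 6) + 974728) - 3765637) = √((-9*(-19/4) + 974728) - 3765637) = √((171/4 + 974728) - 3765637) = √(3899083/4 - 3765637) = √(-11163465/4) = 3*I*√1240385/2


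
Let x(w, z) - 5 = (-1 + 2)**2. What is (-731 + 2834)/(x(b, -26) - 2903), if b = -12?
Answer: -2103/2897 ≈ -0.72592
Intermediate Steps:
x(w, z) = 6 (x(w, z) = 5 + (-1 + 2)**2 = 5 + 1**2 = 5 + 1 = 6)
(-731 + 2834)/(x(b, -26) - 2903) = (-731 + 2834)/(6 - 2903) = 2103/(-2897) = 2103*(-1/2897) = -2103/2897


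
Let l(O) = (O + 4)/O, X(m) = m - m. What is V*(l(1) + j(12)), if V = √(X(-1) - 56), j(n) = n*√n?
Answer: I*√14*(10 + 48*√3) ≈ 348.49*I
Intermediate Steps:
X(m) = 0
l(O) = (4 + O)/O
j(n) = n^(3/2)
V = 2*I*√14 (V = √(0 - 56) = √(-56) = 2*I*√14 ≈ 7.4833*I)
V*(l(1) + j(12)) = (2*I*√14)*((4 + 1)/1 + 12^(3/2)) = (2*I*√14)*(1*5 + 24*√3) = (2*I*√14)*(5 + 24*√3) = 2*I*√14*(5 + 24*√3)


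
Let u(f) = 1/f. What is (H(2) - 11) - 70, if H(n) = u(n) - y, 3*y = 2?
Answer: -487/6 ≈ -81.167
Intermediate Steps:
y = 2/3 (y = (1/3)*2 = 2/3 ≈ 0.66667)
H(n) = -2/3 + 1/n (H(n) = 1/n - 1*2/3 = 1/n - 2/3 = -2/3 + 1/n)
(H(2) - 11) - 70 = ((-2/3 + 1/2) - 11) - 70 = (-1/6 - 11) - 70 = -67/6 - 70 = -487/6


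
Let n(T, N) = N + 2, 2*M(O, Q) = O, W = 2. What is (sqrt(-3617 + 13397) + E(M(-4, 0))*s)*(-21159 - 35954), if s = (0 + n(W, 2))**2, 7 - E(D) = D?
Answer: -8224272 - 114226*sqrt(2445) ≈ -1.3872e+7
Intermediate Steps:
M(O, Q) = O/2
n(T, N) = 2 + N
E(D) = 7 - D
s = 16 (s = (0 + (2 + 2))**2 = (0 + 4)**2 = 4**2 = 16)
(sqrt(-3617 + 13397) + E(M(-4, 0))*s)*(-21159 - 35954) = (sqrt(-3617 + 13397) + (7 - (-4)/2)*16)*(-21159 - 35954) = (sqrt(9780) + (7 - 1*(-2))*16)*(-57113) = (2*sqrt(2445) + (7 + 2)*16)*(-57113) = (2*sqrt(2445) + 9*16)*(-57113) = (2*sqrt(2445) + 144)*(-57113) = (144 + 2*sqrt(2445))*(-57113) = -8224272 - 114226*sqrt(2445)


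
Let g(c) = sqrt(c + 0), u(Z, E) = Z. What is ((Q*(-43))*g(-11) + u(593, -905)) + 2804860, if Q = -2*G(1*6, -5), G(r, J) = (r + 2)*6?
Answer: 2805453 + 4128*I*sqrt(11) ≈ 2.8055e+6 + 13691.0*I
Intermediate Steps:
G(r, J) = 12 + 6*r (G(r, J) = (2 + r)*6 = 12 + 6*r)
g(c) = sqrt(c)
Q = -96 (Q = -2*(12 + 6*(1*6)) = -2*(12 + 6*6) = -2*(12 + 36) = -2*48 = -96)
((Q*(-43))*g(-11) + u(593, -905)) + 2804860 = ((-96*(-43))*sqrt(-11) + 593) + 2804860 = (4128*(I*sqrt(11)) + 593) + 2804860 = (4128*I*sqrt(11) + 593) + 2804860 = (593 + 4128*I*sqrt(11)) + 2804860 = 2805453 + 4128*I*sqrt(11)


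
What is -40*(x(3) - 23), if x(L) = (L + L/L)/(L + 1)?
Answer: 880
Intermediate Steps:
x(L) = 1 (x(L) = (L + 1)/(1 + L) = (1 + L)/(1 + L) = 1)
-40*(x(3) - 23) = -40*(1 - 23) = -40*(-22) = 880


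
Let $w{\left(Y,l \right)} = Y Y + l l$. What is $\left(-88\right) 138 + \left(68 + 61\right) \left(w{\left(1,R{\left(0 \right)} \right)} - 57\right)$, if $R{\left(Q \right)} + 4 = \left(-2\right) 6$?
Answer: $13656$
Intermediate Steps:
$R{\left(Q \right)} = -16$ ($R{\left(Q \right)} = -4 - 12 = -16$)
$w{\left(Y,l \right)} = Y^{2} + l^{2}$
$\left(-88\right) 138 + \left(68 + 61\right) \left(w{\left(1,R{\left(0 \right)} \right)} - 57\right) = \left(-88\right) 138 + \left(68 + 61\right) \left(\left(1^{2} + \left(-16\right)^{2}\right) - 57\right) = -12144 + 129 \left(\left(1 + 256\right) - 57\right) = -12144 + 129 \left(257 - 57\right) = -12144 + 129 \cdot 200 = -12144 + 25800 = 13656$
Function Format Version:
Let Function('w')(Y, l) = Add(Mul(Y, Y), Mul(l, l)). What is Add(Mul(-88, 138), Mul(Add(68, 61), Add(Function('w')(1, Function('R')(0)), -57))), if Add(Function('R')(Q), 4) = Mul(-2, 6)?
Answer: 13656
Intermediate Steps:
Function('R')(Q) = -16 (Function('R')(Q) = Add(-4, Mul(-2, 6)) = Add(-4, -12) = -16)
Function('w')(Y, l) = Add(Pow(Y, 2), Pow(l, 2))
Add(Mul(-88, 138), Mul(Add(68, 61), Add(Function('w')(1, Function('R')(0)), -57))) = Add(Mul(-88, 138), Mul(Add(68, 61), Add(Add(Pow(1, 2), Pow(-16, 2)), -57))) = Add(-12144, Mul(129, Add(Add(1, 256), -57))) = Add(-12144, Mul(129, Add(257, -57))) = Add(-12144, Mul(129, 200)) = Add(-12144, 25800) = 13656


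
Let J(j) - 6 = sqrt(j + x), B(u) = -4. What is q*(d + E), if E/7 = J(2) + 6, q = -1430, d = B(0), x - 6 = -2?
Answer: -114400 - 10010*sqrt(6) ≈ -1.3892e+5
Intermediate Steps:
x = 4 (x = 6 - 2 = 4)
d = -4
J(j) = 6 + sqrt(4 + j) (J(j) = 6 + sqrt(j + 4) = 6 + sqrt(4 + j))
E = 84 + 7*sqrt(6) (E = 7*((6 + sqrt(4 + 2)) + 6) = 7*((6 + sqrt(6)) + 6) = 7*(12 + sqrt(6)) = 84 + 7*sqrt(6) ≈ 101.15)
q*(d + E) = -1430*(-4 + (84 + 7*sqrt(6))) = -1430*(80 + 7*sqrt(6)) = -114400 - 10010*sqrt(6)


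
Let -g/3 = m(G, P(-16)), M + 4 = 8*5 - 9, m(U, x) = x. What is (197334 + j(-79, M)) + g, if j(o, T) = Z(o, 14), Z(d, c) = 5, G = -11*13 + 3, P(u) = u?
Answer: 197387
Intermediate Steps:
G = -140 (G = -143 + 3 = -140)
M = 27 (M = -4 + (8*5 - 9) = -4 + (40 - 9) = -4 + 31 = 27)
j(o, T) = 5
g = 48 (g = -3*(-16) = 48)
(197334 + j(-79, M)) + g = (197334 + 5) + 48 = 197339 + 48 = 197387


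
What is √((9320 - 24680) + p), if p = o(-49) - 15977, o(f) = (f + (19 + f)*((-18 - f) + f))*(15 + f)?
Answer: I*√48031 ≈ 219.16*I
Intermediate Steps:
o(f) = (-342 - 17*f)*(15 + f) (o(f) = (f + (19 + f)*(-18))*(15 + f) = (f + (-342 - 18*f))*(15 + f) = (-342 - 17*f)*(15 + f))
p = -32671 (p = (-5130 - 597*(-49) - 17*(-49)²) - 15977 = (-5130 + 29253 - 17*2401) - 15977 = (-5130 + 29253 - 40817) - 15977 = -16694 - 15977 = -32671)
√((9320 - 24680) + p) = √((9320 - 24680) - 32671) = √(-15360 - 32671) = √(-48031) = I*√48031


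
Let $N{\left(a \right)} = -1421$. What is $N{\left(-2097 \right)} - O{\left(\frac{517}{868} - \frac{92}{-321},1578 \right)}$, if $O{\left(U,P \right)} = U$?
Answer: $- \frac{396176201}{278628} \approx -1421.9$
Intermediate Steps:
$N{\left(-2097 \right)} - O{\left(\frac{517}{868} - \frac{92}{-321},1578 \right)} = -1421 - \left(\frac{517}{868} - \frac{92}{-321}\right) = -1421 - \left(517 \cdot \frac{1}{868} - - \frac{92}{321}\right) = -1421 - \left(\frac{517}{868} + \frac{92}{321}\right) = -1421 - \frac{245813}{278628} = - \frac{396176201}{278628}$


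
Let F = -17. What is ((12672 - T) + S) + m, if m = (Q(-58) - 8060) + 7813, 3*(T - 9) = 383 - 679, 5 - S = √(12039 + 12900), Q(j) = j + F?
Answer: 37334/3 - 3*√2771 ≈ 12287.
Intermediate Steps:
Q(j) = -17 + j (Q(j) = j - 17 = -17 + j)
S = 5 - 3*√2771 (S = 5 - √(12039 + 12900) = 5 - √24939 = 5 - 3*√2771 ≈ -152.92)
T = -269/3 (T = 9 + (383 - 679)/3 = 9 + (⅓)*(-296) = 9 - 296/3 = -269/3 ≈ -89.667)
m = -322 (m = ((-17 - 58) - 8060) + 7813 = (-75 - 8060) + 7813 = -8135 + 7813 = -322)
((12672 - T) + S) + m = ((12672 - 1*(-269/3)) + (5 - 3*√2771)) - 322 = ((12672 + 269/3) + (5 - 3*√2771)) - 322 = (38285/3 + (5 - 3*√2771)) - 322 = (38300/3 - 3*√2771) - 322 = 37334/3 - 3*√2771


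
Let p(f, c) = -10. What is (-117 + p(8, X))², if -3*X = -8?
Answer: 16129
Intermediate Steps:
X = 8/3 (X = -⅓*(-8) = 8/3 ≈ 2.6667)
(-117 + p(8, X))² = (-117 - 10)² = (-127)² = 16129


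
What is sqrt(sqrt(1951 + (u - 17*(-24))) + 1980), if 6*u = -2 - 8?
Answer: 2*sqrt(4455 + 3*sqrt(1326))/3 ≈ 45.039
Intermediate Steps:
u = -5/3 (u = (-2 - 8)/6 = (1/6)*(-10) = -5/3 ≈ -1.6667)
sqrt(sqrt(1951 + (u - 17*(-24))) + 1980) = sqrt(sqrt(1951 + (-5/3 - 17*(-24))) + 1980) = sqrt(sqrt(1951 + (-5/3 + 408)) + 1980) = sqrt(sqrt(1951 + 1219/3) + 1980) = sqrt(sqrt(7072/3) + 1980) = sqrt(4*sqrt(1326)/3 + 1980) = sqrt(1980 + 4*sqrt(1326)/3)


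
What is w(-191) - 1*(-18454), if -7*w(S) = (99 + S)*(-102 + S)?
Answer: 102222/7 ≈ 14603.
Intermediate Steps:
w(S) = -(-102 + S)*(99 + S)/7 (w(S) = -(99 + S)*(-102 + S)/7 = -(-102 + S)*(99 + S)/7)
w(-191) - 1*(-18454) = (10098/7 - 1/7*(-191)**2 + (3/7)*(-191)) - 1*(-18454) = (10098/7 - 1/7*36481 - 573/7) + 18454 = (10098/7 - 36481/7 - 573/7) + 18454 = -26956/7 + 18454 = 102222/7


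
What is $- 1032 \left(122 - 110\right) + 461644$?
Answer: $449260$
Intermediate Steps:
$- 1032 \left(122 - 110\right) + 461644 = \left(-1032\right) 12 + 461644 = -12384 + 461644 = 449260$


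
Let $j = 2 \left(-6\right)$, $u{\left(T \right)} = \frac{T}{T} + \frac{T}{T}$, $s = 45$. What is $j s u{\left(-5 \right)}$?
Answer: $-1080$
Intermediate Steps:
$u{\left(T \right)} = 2$ ($u{\left(T \right)} = 1 + 1 = 2$)
$j = -12$
$j s u{\left(-5 \right)} = \left(-12\right) 45 \cdot 2 = \left(-540\right) 2 = -1080$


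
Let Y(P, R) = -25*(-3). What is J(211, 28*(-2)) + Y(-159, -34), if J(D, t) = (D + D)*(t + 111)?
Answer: 23285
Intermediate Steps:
Y(P, R) = 75
J(D, t) = 2*D*(111 + t) (J(D, t) = (2*D)*(111 + t) = 2*D*(111 + t))
J(211, 28*(-2)) + Y(-159, -34) = 2*211*(111 + 28*(-2)) + 75 = 2*211*(111 - 56) + 75 = 2*211*55 + 75 = 23210 + 75 = 23285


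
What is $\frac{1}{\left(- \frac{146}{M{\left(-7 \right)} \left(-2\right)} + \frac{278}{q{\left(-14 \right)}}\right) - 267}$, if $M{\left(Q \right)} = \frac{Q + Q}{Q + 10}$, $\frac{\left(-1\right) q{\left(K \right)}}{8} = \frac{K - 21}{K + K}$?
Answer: $- \frac{70}{21731} \approx -0.0032212$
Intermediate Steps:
$q{\left(K \right)} = - \frac{4 \left(-21 + K\right)}{K}$ ($q{\left(K \right)} = - 8 \frac{K - 21}{K + K} = - 8 \frac{-21 + K}{2 K} = - \frac{4 \left(-21 + K\right)}{K}$)
$M{\left(Q \right)} = \frac{2 Q}{10 + Q}$
$\frac{1}{\left(- \frac{146}{M{\left(-7 \right)} \left(-2\right)} + \frac{278}{q{\left(-14 \right)}}\right) - 267} = \frac{1}{\left(- \frac{146}{2 \left(-7\right) \frac{1}{10 - 7} \left(-2\right)} + \frac{278}{-4 + \frac{84}{-14}}\right) - 267} = \frac{1}{\left(- \frac{146}{2 \left(-7\right) \frac{1}{3} \left(-2\right)} + \frac{278}{-4 + 84 \left(- \frac{1}{14}\right)}\right) - 267} = \frac{1}{\left(- \frac{146}{2 \left(-7\right) \frac{1}{3} \left(-2\right)} + \frac{278}{-4 - 6}\right) - 267} = \frac{1}{\left(- \frac{146}{\left(- \frac{14}{3}\right) \left(-2\right)} + \frac{278}{-10}\right) - 267} = \frac{1}{\left(- \frac{146}{\frac{28}{3}} + 278 \left(- \frac{1}{10}\right)\right) - 267} = \frac{1}{\left(\left(-146\right) \frac{3}{28} - \frac{139}{5}\right) - 267} = \frac{1}{\left(- \frac{219}{14} - \frac{139}{5}\right) - 267} = \frac{1}{- \frac{3041}{70} - 267} = \frac{1}{- \frac{21731}{70}} = - \frac{70}{21731}$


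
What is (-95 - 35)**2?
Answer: 16900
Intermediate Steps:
(-95 - 35)**2 = (-130)**2 = 16900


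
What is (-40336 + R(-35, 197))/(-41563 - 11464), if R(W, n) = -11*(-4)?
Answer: 40292/53027 ≈ 0.75984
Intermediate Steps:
R(W, n) = 44
(-40336 + R(-35, 197))/(-41563 - 11464) = (-40336 + 44)/(-41563 - 11464) = -40292/(-53027) = -40292*(-1/53027) = 40292/53027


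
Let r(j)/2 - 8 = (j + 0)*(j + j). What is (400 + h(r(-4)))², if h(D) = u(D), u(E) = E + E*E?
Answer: 47334400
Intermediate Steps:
u(E) = E + E²
r(j) = 16 + 4*j² (r(j) = 16 + 2*((j + 0)*(j + j)) = 16 + 2*(j*(2*j)) = 16 + 2*(2*j²) = 16 + 4*j²)
h(D) = D*(1 + D)
(400 + h(r(-4)))² = (400 + (16 + 4*(-4)²)*(1 + (16 + 4*(-4)²)))² = (400 + (16 + 4*16)*(1 + (16 + 4*16)))² = (400 + (16 + 64)*(1 + (16 + 64)))² = (400 + 80*(1 + 80))² = (400 + 80*81)² = (400 + 6480)² = 6880² = 47334400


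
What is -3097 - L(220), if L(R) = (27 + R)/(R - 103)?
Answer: -27892/9 ≈ -3099.1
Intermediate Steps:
L(R) = (27 + R)/(-103 + R)
-3097 - L(220) = -3097 - (27 + 220)/(-103 + 220) = -3097 - 247/117 = -3097 - 1*19/9 = -3097 - 19/9 = -27892/9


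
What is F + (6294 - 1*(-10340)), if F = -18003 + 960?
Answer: -409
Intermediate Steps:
F = -17043
F + (6294 - 1*(-10340)) = -17043 + (6294 - 1*(-10340)) = -17043 + (6294 + 10340) = -17043 + 16634 = -409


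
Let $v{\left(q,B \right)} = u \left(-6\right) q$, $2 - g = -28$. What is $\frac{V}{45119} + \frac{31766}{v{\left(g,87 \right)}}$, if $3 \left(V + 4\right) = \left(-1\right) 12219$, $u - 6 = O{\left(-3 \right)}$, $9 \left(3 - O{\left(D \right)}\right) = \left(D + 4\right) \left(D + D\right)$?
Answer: $- \frac{720172067}{39253530} \approx -18.347$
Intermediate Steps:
$O{\left(D \right)} = 3 - \frac{2 D \left(4 + D\right)}{9}$ ($O{\left(D \right)} = 3 - \frac{\left(D + 4\right) \left(D + D\right)}{9} = 3 - \frac{\left(4 + D\right) 2 D}{9} = 3 - \frac{2 D \left(4 + D\right)}{9}$)
$u = \frac{29}{3}$ ($u = 6 - \left(- \frac{17}{3} + 2\right) = 6 + \left(3 + \frac{8}{3} - 2\right) = 6 + \frac{11}{3} = \frac{29}{3} \approx 9.6667$)
$g = 30$ ($g = 2 - -28 = 2 + 28 = 30$)
$v{\left(q,B \right)} = - 58 q$ ($v{\left(q,B \right)} = \frac{29}{3} \left(-6\right) q = - 58 q$)
$V = -4077$ ($V = -4 + \frac{\left(-1\right) 12219}{3} = -4 + \frac{1}{3} \left(-12219\right) = -4 - 4073 = -4077$)
$\frac{V}{45119} + \frac{31766}{v{\left(g,87 \right)}} = - \frac{4077}{45119} + \frac{31766}{\left(-58\right) 30} = \left(-4077\right) \frac{1}{45119} + \frac{31766}{-1740} = - \frac{4077}{45119} + 31766 \left(- \frac{1}{1740}\right) = - \frac{4077}{45119} - \frac{15883}{870} = - \frac{720172067}{39253530}$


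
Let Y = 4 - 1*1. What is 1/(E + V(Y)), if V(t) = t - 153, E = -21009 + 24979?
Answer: 1/3820 ≈ 0.00026178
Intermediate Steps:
E = 3970
Y = 3 (Y = 4 - 1 = 3)
V(t) = -153 + t
1/(E + V(Y)) = 1/(3970 + (-153 + 3)) = 1/(3970 - 150) = 1/3820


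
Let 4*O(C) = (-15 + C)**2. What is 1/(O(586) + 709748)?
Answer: 4/3165033 ≈ 1.2638e-6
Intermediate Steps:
O(C) = (-15 + C)**2/4
1/(O(586) + 709748) = 1/((-15 + 586)**2/4 + 709748) = 1/((1/4)*571**2 + 709748) = 1/((1/4)*326041 + 709748) = 1/(326041/4 + 709748) = 1/(3165033/4) = 4/3165033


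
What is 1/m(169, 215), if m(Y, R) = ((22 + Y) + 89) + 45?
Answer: 1/325 ≈ 0.0030769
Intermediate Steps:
m(Y, R) = 156 + Y (m(Y, R) = (111 + Y) + 45 = 156 + Y)
1/m(169, 215) = 1/(156 + 169) = 1/325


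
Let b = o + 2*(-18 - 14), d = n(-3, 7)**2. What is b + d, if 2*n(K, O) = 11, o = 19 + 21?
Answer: 25/4 ≈ 6.2500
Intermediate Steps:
o = 40
n(K, O) = 11/2 (n(K, O) = (1/2)*11 = 11/2)
d = 121/4 (d = (11/2)**2 = 121/4 ≈ 30.250)
b = -24 (b = 40 + 2*(-18 - 14) = 40 + 2*(-32) = 40 - 64 = -24)
b + d = -24 + 121/4 = 25/4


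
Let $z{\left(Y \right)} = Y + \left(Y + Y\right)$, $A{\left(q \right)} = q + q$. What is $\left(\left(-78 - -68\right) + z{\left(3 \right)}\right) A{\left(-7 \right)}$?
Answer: $14$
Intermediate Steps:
$A{\left(q \right)} = 2 q$
$z{\left(Y \right)} = 3 Y$ ($z{\left(Y \right)} = Y + 2 Y = 3 Y$)
$\left(\left(-78 - -68\right) + z{\left(3 \right)}\right) A{\left(-7 \right)} = \left(\left(-78 - -68\right) + 3 \cdot 3\right) 2 \left(-7\right) = \left(\left(-78 + 68\right) + 9\right) \left(-14\right) = \left(-10 + 9\right) \left(-14\right) = \left(-1\right) \left(-14\right) = 14$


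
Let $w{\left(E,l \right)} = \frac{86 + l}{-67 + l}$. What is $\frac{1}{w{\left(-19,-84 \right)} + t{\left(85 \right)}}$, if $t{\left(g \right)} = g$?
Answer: $\frac{151}{12833} \approx 0.011767$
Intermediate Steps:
$w{\left(E,l \right)} = \frac{86 + l}{-67 + l}$
$\frac{1}{w{\left(-19,-84 \right)} + t{\left(85 \right)}} = \frac{1}{\frac{86 - 84}{-67 - 84} + 85} = \frac{1}{\frac{1}{-151} \cdot 2 + 85} = \frac{1}{\left(- \frac{1}{151}\right) 2 + 85} = \frac{1}{- \frac{2}{151} + 85} = \frac{1}{\frac{12833}{151}} = \frac{151}{12833}$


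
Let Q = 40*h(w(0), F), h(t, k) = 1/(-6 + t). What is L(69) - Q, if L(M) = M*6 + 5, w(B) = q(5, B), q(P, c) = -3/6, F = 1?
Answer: 5527/13 ≈ 425.15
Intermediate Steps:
q(P, c) = -½ (q(P, c) = -3*⅙ = -½)
w(B) = -½
L(M) = 5 + 6*M (L(M) = 6*M + 5 = 5 + 6*M)
Q = -80/13 (Q = 40/(-6 - ½) = 40/(-13/2) = 40*(-2/13) = -80/13 ≈ -6.1538)
L(69) - Q = (5 + 6*69) - 1*(-80/13) = (5 + 414) + 80/13 = 419 + 80/13 = 5527/13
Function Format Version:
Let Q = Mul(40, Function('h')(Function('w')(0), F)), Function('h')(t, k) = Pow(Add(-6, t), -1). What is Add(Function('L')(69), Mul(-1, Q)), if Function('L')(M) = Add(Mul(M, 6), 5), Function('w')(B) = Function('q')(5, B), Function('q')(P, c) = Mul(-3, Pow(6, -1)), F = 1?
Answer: Rational(5527, 13) ≈ 425.15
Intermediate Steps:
Function('q')(P, c) = Rational(-1, 2) (Function('q')(P, c) = Mul(-3, Rational(1, 6)) = Rational(-1, 2))
Function('w')(B) = Rational(-1, 2)
Function('L')(M) = Add(5, Mul(6, M)) (Function('L')(M) = Add(Mul(6, M), 5) = Add(5, Mul(6, M)))
Q = Rational(-80, 13) (Q = Mul(40, Pow(Add(-6, Rational(-1, 2)), -1)) = Mul(40, Pow(Rational(-13, 2), -1)) = Mul(40, Rational(-2, 13)) = Rational(-80, 13) ≈ -6.1538)
Add(Function('L')(69), Mul(-1, Q)) = Add(Add(5, Mul(6, 69)), Mul(-1, Rational(-80, 13))) = Add(Add(5, 414), Rational(80, 13)) = Add(419, Rational(80, 13)) = Rational(5527, 13)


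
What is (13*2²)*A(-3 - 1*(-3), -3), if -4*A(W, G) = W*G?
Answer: 0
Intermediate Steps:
A(W, G) = -G*W/4 (A(W, G) = -W*G/4 = -G*W/4)
(13*2²)*A(-3 - 1*(-3), -3) = (13*2²)*(-¼*(-3)*(-3 - 1*(-3))) = (13*4)*(-¼*(-3)*(-3 + 3)) = 52*(-¼*(-3)*0) = 52*0 = 0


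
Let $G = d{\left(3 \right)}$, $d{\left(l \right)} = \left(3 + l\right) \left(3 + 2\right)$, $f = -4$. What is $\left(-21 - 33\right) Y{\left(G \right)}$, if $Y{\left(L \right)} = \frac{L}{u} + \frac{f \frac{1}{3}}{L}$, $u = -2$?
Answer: $\frac{4062}{5} \approx 812.4$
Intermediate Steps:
$d{\left(l \right)} = 15 + 5 l$ ($d{\left(l \right)} = \left(3 + l\right) 5 = 15 + 5 l$)
$G = 30$ ($G = 15 + 5 \cdot 3 = 15 + 15 = 30$)
$Y{\left(L \right)} = - \frac{4}{3 L} - \frac{L}{2}$ ($Y{\left(L \right)} = \frac{L}{-2} + \frac{\left(-4\right) \frac{1}{3}}{L} = L \left(- \frac{1}{2}\right) + \frac{\left(-4\right) \frac{1}{3}}{L} = - \frac{L}{2} - \frac{4}{3 L} = - \frac{4}{3 L} - \frac{L}{2}$)
$\left(-21 - 33\right) Y{\left(G \right)} = \left(-21 - 33\right) \left(- \frac{4}{3 \cdot 30} - 15\right) = - 54 \left(\left(- \frac{4}{3}\right) \frac{1}{30} - 15\right) = - 54 \left(- \frac{2}{45} - 15\right) = \left(-54\right) \left(- \frac{677}{45}\right) = \frac{4062}{5}$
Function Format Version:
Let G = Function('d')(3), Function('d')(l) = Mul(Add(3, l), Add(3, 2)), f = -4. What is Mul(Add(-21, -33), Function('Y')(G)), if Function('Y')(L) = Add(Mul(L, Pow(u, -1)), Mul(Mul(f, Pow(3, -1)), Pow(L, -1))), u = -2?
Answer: Rational(4062, 5) ≈ 812.40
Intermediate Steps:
Function('d')(l) = Add(15, Mul(5, l)) (Function('d')(l) = Mul(Add(3, l), 5) = Add(15, Mul(5, l)))
G = 30 (G = Add(15, Mul(5, 3)) = Add(15, 15) = 30)
Function('Y')(L) = Add(Mul(Rational(-4, 3), Pow(L, -1)), Mul(Rational(-1, 2), L)) (Function('Y')(L) = Add(Mul(L, Pow(-2, -1)), Mul(Mul(-4, Pow(3, -1)), Pow(L, -1))) = Add(Mul(L, Rational(-1, 2)), Mul(Mul(-4, Rational(1, 3)), Pow(L, -1))) = Add(Mul(Rational(-1, 2), L), Mul(Rational(-4, 3), Pow(L, -1))) = Add(Mul(Rational(-4, 3), Pow(L, -1)), Mul(Rational(-1, 2), L)))
Mul(Add(-21, -33), Function('Y')(G)) = Mul(Add(-21, -33), Add(Mul(Rational(-4, 3), Pow(30, -1)), Mul(Rational(-1, 2), 30))) = Mul(-54, Add(Mul(Rational(-4, 3), Rational(1, 30)), -15)) = Mul(-54, Add(Rational(-2, 45), -15)) = Mul(-54, Rational(-677, 45)) = Rational(4062, 5)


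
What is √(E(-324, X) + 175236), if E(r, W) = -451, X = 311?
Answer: √174785 ≈ 418.07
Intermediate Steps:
√(E(-324, X) + 175236) = √(-451 + 175236) = √174785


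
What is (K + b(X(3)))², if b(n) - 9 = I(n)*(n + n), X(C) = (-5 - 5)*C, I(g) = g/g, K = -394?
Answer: 198025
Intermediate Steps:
I(g) = 1
X(C) = -10*C
b(n) = 9 + 2*n (b(n) = 9 + 1*(n + n) = 9 + 1*(2*n) = 9 + 2*n)
(K + b(X(3)))² = (-394 + (9 + 2*(-10*3)))² = (-394 + (9 + 2*(-30)))² = (-394 + (9 - 60))² = (-394 - 51)² = (-445)² = 198025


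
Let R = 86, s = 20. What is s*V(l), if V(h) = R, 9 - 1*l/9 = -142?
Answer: 1720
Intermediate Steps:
l = 1359 (l = 81 - 9*(-142) = 81 + 1278 = 1359)
V(h) = 86
s*V(l) = 20*86 = 1720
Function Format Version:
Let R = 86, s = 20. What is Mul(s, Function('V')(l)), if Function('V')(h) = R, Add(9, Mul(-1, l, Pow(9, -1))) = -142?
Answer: 1720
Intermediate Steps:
l = 1359 (l = Add(81, Mul(-9, -142)) = Add(81, 1278) = 1359)
Function('V')(h) = 86
Mul(s, Function('V')(l)) = Mul(20, 86) = 1720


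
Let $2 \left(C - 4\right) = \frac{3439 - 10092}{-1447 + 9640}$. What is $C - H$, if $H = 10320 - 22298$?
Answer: $\frac{196330399}{16386} \approx 11982.0$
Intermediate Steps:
$H = -11978$ ($H = 10320 - 22298 = -11978$)
$C = \frac{58891}{16386}$ ($C = 4 + \frac{\left(3439 - 10092\right) \frac{1}{-1447 + 9640}}{2} = 4 + \frac{\left(-6653\right) \frac{1}{8193}}{2} = 4 + \frac{1}{2} \left(- \frac{6653}{8193}\right) = 4 - \frac{6653}{16386} = \frac{58891}{16386} \approx 3.594$)
$C - H = \frac{58891}{16386} - -11978 = \frac{58891}{16386} + 11978 = \frac{196330399}{16386}$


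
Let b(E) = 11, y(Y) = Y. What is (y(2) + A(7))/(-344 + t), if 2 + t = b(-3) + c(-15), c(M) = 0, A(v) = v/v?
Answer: -3/335 ≈ -0.0089552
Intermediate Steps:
A(v) = 1
t = 9 (t = -2 + (11 + 0) = -2 + 11 = 9)
(y(2) + A(7))/(-344 + t) = (2 + 1)/(-344 + 9) = 3/(-335) = 3*(-1/335) = -3/335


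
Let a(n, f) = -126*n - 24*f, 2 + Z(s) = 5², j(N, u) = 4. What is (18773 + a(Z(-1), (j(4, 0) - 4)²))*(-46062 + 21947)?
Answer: -382825625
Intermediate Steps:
Z(s) = 23 (Z(s) = -2 + 5² = -2 + 25 = 23)
(18773 + a(Z(-1), (j(4, 0) - 4)²))*(-46062 + 21947) = (18773 + (-126*23 - 24*(4 - 4)²))*(-46062 + 21947) = (18773 + (-2898 - 24*0²))*(-24115) = (18773 + (-2898 - 24*0))*(-24115) = (18773 + (-2898 + 0))*(-24115) = (18773 - 2898)*(-24115) = 15875*(-24115) = -382825625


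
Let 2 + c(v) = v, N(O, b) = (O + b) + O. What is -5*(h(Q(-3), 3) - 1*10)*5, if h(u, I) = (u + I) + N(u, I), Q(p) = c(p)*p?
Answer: -1025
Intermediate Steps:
N(O, b) = b + 2*O
c(v) = -2 + v
Q(p) = p*(-2 + p) (Q(p) = (-2 + p)*p = p*(-2 + p))
h(u, I) = 2*I + 3*u (h(u, I) = (u + I) + (I + 2*u) = (I + u) + (I + 2*u) = 2*I + 3*u)
-5*(h(Q(-3), 3) - 1*10)*5 = -5*((2*3 + 3*(-3*(-2 - 3))) - 1*10)*5 = -5*((6 + 3*(-3*(-5))) - 10)*5 = -5*((6 + 3*15) - 10)*5 = -5*((6 + 45) - 10)*5 = -5*(51 - 10)*5 = -5*41*5 = -205*5 = -1025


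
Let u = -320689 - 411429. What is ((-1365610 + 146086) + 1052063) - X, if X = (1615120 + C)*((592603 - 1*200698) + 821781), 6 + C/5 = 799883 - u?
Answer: -11257053117631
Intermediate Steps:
u = -732118
C = 7659975 (C = -30 + 5*(799883 - 1*(-732118)) = -30 + 5*(799883 + 732118) = -30 + 5*1532001 = -30 + 7660005 = 7659975)
X = 11257052950170 (X = (1615120 + 7659975)*((592603 - 1*200698) + 821781) = 9275095*((592603 - 200698) + 821781) = 9275095*(391905 + 821781) = 9275095*1213686 = 11257052950170)
((-1365610 + 146086) + 1052063) - X = ((-1365610 + 146086) + 1052063) - 1*11257052950170 = (-1219524 + 1052063) - 11257052950170 = -167461 - 11257052950170 = -11257053117631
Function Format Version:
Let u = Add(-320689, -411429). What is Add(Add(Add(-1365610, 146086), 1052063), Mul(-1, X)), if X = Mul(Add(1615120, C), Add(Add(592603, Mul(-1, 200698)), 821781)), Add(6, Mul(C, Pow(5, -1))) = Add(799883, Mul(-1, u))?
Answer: -11257053117631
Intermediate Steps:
u = -732118
C = 7659975 (C = Add(-30, Mul(5, Add(799883, Mul(-1, -732118)))) = Add(-30, Mul(5, Add(799883, 732118))) = Add(-30, Mul(5, 1532001)) = Add(-30, 7660005) = 7659975)
X = 11257052950170 (X = Mul(Add(1615120, 7659975), Add(Add(592603, Mul(-1, 200698)), 821781)) = Mul(9275095, Add(Add(592603, -200698), 821781)) = Mul(9275095, Add(391905, 821781)) = Mul(9275095, 1213686) = 11257052950170)
Add(Add(Add(-1365610, 146086), 1052063), Mul(-1, X)) = Add(Add(Add(-1365610, 146086), 1052063), Mul(-1, 11257052950170)) = Add(Add(-1219524, 1052063), -11257052950170) = Add(-167461, -11257052950170) = -11257053117631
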